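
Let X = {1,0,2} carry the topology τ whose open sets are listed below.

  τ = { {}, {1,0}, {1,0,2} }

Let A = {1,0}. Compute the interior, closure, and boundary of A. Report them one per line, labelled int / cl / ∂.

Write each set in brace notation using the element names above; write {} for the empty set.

opens ⊆ A: {}, {1,0}; union → int = {1,0}
complement {2}; its interior {}; cl(A) = X∖{} = {1,0,2}
boundary = {1,0,2} ∖ {1,0} = {2}

int(A) = {1,0}
cl(A)  = {1,0,2}
∂A     = {2}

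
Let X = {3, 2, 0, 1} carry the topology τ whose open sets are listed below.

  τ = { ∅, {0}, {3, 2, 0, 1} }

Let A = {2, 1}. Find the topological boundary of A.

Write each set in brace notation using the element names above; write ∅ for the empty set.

open subsets of A: ∅; so int(A) = ∅
closure: X∖int(X∖A) = X∖{0} = {3, 2, 1}
∂A = {3, 2, 1} minus ∅ = {3, 2, 1}

{3, 2, 1}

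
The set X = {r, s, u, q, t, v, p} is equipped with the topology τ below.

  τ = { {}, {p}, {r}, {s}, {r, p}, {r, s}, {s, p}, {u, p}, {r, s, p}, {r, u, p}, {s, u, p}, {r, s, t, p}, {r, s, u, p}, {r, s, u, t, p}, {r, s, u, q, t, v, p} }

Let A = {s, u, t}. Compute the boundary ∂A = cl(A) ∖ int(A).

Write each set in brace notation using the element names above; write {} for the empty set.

{u, q, t, v}

interior: largest open inside A is {s} (from {}, {s})
cl via duality: int({r, q, v, p}) = {r, p}, so X∖{r, p} = {s, u, q, t, v}
cl∖int = {u, q, t, v}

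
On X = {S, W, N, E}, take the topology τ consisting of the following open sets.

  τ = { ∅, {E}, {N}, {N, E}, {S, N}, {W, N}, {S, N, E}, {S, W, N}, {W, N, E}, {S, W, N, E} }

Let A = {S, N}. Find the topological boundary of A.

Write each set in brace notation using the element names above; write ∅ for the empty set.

{W}

U open, U⊆A: ∅, {N}, {S, N}. int(A) = ⋃ = {S, N}
X∖A={W, E}, int(X∖A)={E}, hence cl(A)={S, W, N}
∂A: remove int from cl → {W}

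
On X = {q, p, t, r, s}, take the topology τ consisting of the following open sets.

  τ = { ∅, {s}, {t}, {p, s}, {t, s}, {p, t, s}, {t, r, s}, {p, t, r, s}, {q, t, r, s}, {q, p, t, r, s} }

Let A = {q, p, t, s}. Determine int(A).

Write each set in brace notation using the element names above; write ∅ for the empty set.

opens ⊆ A: ∅, {t}, {s}, {p, s}, {t, s}, {p, t, s}; union → int = {p, t, s}

{p, t, s}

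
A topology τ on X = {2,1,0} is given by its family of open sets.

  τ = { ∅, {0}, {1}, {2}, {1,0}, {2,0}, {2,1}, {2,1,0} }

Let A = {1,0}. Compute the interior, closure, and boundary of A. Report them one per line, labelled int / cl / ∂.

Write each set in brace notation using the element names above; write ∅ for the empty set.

int(A) = {1,0}
cl(A)  = {1,0}
∂A     = ∅

open subsets of A: ∅, {0}, {1}, {1,0}; so int(A) = {1,0}
closure: X∖int(X∖A) = X∖{2} = {1,0}
∂A = {1,0} minus {1,0} = ∅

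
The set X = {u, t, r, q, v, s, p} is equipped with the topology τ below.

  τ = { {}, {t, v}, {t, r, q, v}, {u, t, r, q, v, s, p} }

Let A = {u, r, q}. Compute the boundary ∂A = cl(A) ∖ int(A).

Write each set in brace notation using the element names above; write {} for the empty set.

opens ⊆ A: {}; union → int = {}
complement {t, v, s, p}; its interior {t, v}; cl(A) = X∖{t, v} = {u, r, q, s, p}
boundary = {u, r, q, s, p} ∖ {} = {u, r, q, s, p}

{u, r, q, s, p}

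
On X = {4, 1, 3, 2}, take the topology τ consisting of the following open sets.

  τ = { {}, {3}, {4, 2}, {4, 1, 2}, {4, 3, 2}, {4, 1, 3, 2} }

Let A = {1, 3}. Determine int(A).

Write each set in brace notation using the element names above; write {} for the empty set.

{3}

interior: largest open inside A is {3} (from {}, {3})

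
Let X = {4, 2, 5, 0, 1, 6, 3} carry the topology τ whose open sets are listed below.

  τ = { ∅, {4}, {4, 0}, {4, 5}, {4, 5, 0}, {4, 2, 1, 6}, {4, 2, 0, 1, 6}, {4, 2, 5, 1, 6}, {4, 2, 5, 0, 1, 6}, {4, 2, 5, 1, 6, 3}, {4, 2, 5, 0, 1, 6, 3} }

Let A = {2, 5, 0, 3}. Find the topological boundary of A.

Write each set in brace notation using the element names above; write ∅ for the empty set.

{2, 5, 0, 1, 6, 3}

U open, U⊆A: ∅. int(A) = ⋃ = ∅
X∖A={4, 1, 6}, int(X∖A)={4}, hence cl(A)={2, 5, 0, 1, 6, 3}
∂A: remove int from cl → {2, 5, 0, 1, 6, 3}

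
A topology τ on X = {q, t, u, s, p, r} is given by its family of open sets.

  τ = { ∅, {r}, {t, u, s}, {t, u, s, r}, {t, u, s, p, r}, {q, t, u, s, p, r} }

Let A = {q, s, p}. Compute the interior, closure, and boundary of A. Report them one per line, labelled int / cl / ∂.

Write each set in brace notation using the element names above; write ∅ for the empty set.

int(A) = ∅
cl(A)  = {q, t, u, s, p}
∂A     = {q, t, u, s, p}

open subsets of A: ∅; so int(A) = ∅
closure: X∖int(X∖A) = X∖{r} = {q, t, u, s, p}
∂A = {q, t, u, s, p} minus ∅ = {q, t, u, s, p}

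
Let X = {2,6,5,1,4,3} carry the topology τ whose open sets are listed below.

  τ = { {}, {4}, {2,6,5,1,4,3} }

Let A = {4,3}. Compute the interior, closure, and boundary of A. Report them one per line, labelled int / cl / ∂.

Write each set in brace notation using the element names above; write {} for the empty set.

int(A) = {4}
cl(A)  = {2,6,5,1,4,3}
∂A     = {2,6,5,1,3}

open subsets of A: {}, {4}; so int(A) = {4}
closure: X∖int(X∖A) = X∖{} = {2,6,5,1,4,3}
∂A = {2,6,5,1,4,3} minus {4} = {2,6,5,1,3}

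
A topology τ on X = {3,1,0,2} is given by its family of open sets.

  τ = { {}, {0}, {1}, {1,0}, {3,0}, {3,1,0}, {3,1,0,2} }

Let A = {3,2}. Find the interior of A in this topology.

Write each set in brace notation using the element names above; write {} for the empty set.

U open, U⊆A: {}. int(A) = ⋃ = {}

{}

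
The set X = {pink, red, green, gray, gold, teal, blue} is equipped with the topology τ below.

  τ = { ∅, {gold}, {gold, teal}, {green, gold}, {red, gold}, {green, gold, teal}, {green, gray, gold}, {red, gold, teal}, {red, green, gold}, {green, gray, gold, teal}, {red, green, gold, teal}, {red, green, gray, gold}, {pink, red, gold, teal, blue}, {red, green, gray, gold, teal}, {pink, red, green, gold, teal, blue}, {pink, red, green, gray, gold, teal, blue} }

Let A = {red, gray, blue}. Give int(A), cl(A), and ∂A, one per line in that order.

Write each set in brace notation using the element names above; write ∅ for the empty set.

int(A) = ∅
cl(A)  = {pink, red, gray, blue}
∂A     = {pink, red, gray, blue}

U open, U⊆A: ∅. int(A) = ⋃ = ∅
X∖A={pink, green, gold, teal}, int(X∖A)={green, gold, teal}, hence cl(A)={pink, red, gray, blue}
∂A: remove int from cl → {pink, red, gray, blue}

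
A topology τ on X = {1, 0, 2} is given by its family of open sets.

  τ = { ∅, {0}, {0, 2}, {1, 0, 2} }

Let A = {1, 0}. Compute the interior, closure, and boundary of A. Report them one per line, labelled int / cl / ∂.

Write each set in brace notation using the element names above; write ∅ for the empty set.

int(A) = {0}
cl(A)  = {1, 0, 2}
∂A     = {1, 2}

opens ⊆ A: ∅, {0}; union → int = {0}
complement {2}; its interior ∅; cl(A) = X∖∅ = {1, 0, 2}
boundary = {1, 0, 2} ∖ {0} = {1, 2}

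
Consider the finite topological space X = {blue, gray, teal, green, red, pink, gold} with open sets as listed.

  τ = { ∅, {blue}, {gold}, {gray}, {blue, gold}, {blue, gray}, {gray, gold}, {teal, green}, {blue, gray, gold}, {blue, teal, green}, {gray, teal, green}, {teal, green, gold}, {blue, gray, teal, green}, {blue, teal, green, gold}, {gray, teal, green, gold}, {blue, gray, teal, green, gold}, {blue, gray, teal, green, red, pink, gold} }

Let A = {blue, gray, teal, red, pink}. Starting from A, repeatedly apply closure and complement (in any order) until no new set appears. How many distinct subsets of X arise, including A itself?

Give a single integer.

complement {green, gold}; its interior {gold}; cl(A) = X∖{gold} = {blue, gray, teal, green, red, pink}
With k = closure, c = complement:
  1. A     = {blue, gray, teal, red, pink}
  2. kA    = {blue, gray, teal, green, red, pink}
  3. cA    = {green, gold}
  4. ckA   = {gold}
  5. kcA   = {teal, green, red, pink, gold}
  6. kckA  = {red, pink, gold}
  7. ckcA  = {blue, gray}
  8. ckckA = {blue, gray, teal, green}
  9. kckcA = {blue, gray, red, pink}
  10. ckckcA = {teal, green, gold}
k, c of each give nothing new

10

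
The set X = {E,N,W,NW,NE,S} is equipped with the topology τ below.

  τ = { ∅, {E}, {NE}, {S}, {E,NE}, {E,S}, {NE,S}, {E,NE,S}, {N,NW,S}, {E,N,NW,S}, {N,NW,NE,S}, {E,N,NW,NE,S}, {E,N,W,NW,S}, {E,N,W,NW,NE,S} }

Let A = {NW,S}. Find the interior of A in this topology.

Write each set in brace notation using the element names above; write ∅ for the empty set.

{S}

interior: largest open inside A is {S} (from ∅, {S})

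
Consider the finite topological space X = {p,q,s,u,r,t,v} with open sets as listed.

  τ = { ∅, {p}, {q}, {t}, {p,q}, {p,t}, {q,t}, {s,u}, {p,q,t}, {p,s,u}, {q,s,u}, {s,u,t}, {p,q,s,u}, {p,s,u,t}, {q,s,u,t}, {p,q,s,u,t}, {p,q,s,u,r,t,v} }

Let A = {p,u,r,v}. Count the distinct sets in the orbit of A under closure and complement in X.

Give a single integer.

cl via duality: int({q,s,t}) = {q,t}, so X∖{q,t} = {p,s,u,r,v}
Write k for closure, c for complement:
  1. A     = {p,u,r,v}
  2. kA    = {p,s,u,r,v}
  3. cA    = {q,s,t}
  4. ckA   = {q,t}
  5. kcA   = {q,s,u,r,t,v}
  6. kckA  = {q,r,t,v}
  7. ckcA  = {p}
  8. ckckA = {p,s,u}
  9. kckcA = {p,r,v}
  10. ckckcA = {q,s,u,t}
applying k or c yields no new set

10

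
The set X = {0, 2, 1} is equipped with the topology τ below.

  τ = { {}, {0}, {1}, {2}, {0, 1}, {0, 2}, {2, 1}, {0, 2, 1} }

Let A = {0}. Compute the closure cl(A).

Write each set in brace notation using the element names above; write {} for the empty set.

X∖A={2, 1}, int(X∖A)={2, 1}, hence cl(A)={0}

{0}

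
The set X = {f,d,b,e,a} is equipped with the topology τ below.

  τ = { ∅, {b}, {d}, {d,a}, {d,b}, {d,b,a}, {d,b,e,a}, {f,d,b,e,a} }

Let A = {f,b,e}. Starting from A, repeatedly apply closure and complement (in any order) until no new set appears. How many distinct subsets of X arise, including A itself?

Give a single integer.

X∖A={d,a}, int(X∖A)={d,a}, hence cl(A)={f,b,e}
Orbit (k=closure, c=complement):
  1. A     = {f,b,e}
  2. cA    = {d,a}
  3. kcA   = {f,d,e,a}
  4. ckcA  = {b}
(closed under both — stop)

4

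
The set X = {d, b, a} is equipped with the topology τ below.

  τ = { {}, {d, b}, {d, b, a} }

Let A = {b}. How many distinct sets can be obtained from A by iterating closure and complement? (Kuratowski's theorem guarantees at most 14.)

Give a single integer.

4

cl via duality: int({d, a}) = {}, so X∖{} = {d, b, a}
Write k for closure, c for complement:
  1. A     = {b}
  2. kA    = {d, b, a}
  3. cA    = {d, a}
  4. ckA   = {}
applying k or c yields no new set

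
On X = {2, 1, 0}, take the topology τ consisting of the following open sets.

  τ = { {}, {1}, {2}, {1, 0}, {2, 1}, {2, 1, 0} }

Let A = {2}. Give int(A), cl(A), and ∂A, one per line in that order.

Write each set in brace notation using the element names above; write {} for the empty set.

int(A) = {2}
cl(A)  = {2}
∂A     = {}

U open, U⊆A: {}, {2}. int(A) = ⋃ = {2}
X∖A={1, 0}, int(X∖A)={1, 0}, hence cl(A)={2}
∂A: remove int from cl → {}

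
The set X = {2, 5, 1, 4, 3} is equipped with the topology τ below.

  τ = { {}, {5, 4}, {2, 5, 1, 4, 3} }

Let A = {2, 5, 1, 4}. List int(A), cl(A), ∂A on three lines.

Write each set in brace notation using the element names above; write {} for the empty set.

int(A) = {5, 4}
cl(A)  = {2, 5, 1, 4, 3}
∂A     = {2, 1, 3}

opens ⊆ A: {}, {5, 4}; union → int = {5, 4}
complement {3}; its interior {}; cl(A) = X∖{} = {2, 5, 1, 4, 3}
boundary = {2, 5, 1, 4, 3} ∖ {5, 4} = {2, 1, 3}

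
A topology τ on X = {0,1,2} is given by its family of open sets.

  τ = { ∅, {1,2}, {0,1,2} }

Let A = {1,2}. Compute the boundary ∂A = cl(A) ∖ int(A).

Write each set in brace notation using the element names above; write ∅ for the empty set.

open subsets of A: ∅, {1,2}; so int(A) = {1,2}
closure: X∖int(X∖A) = X∖∅ = {0,1,2}
∂A = {0,1,2} minus {1,2} = {0}

{0}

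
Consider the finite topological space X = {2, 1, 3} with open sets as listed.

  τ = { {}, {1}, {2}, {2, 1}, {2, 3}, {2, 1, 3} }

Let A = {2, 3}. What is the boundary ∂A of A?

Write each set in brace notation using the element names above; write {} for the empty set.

{}

interior: largest open inside A is {2, 3} (from {}, {2}, {2, 3})
cl via duality: int({1}) = {1}, so X∖{1} = {2, 3}
cl∖int = {}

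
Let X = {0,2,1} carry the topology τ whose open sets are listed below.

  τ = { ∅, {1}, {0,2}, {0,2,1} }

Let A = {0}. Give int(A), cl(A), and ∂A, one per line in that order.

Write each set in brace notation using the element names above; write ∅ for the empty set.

interior: largest open inside A is ∅ (from ∅)
cl via duality: int({2,1}) = {1}, so X∖{1} = {0,2}
cl∖int = {0,2}

int(A) = ∅
cl(A)  = {0,2}
∂A     = {0,2}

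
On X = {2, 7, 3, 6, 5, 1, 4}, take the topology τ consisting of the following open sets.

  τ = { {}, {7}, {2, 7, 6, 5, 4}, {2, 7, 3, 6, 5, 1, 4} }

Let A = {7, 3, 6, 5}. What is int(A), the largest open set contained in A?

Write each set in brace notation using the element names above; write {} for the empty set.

{7}

opens ⊆ A: {}, {7}; union → int = {7}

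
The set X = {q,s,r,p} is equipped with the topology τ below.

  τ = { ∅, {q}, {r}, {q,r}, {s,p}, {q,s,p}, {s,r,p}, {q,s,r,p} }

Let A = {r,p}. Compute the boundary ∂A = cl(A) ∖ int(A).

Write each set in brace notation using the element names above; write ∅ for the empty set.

{s,p}

U open, U⊆A: ∅, {r}. int(A) = ⋃ = {r}
X∖A={q,s}, int(X∖A)={q}, hence cl(A)={s,r,p}
∂A: remove int from cl → {s,p}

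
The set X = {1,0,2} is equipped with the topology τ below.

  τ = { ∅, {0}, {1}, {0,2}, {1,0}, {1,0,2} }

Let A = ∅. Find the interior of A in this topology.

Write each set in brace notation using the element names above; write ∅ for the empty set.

opens ⊆ A: ∅; union → int = ∅

∅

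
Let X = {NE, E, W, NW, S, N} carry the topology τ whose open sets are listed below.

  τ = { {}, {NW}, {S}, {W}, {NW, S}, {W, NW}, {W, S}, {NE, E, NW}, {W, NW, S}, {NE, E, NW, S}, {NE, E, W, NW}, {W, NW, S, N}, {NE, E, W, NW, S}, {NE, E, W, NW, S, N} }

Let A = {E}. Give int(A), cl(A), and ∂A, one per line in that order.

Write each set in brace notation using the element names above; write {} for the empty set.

int(A) = {}
cl(A)  = {NE, E}
∂A     = {NE, E}

open subsets of A: {}; so int(A) = {}
closure: X∖int(X∖A) = X∖{W, NW, S, N} = {NE, E}
∂A = {NE, E} minus {} = {NE, E}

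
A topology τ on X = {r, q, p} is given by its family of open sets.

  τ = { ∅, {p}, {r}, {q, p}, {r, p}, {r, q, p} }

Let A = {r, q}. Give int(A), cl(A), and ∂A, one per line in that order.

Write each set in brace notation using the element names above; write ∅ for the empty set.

U open, U⊆A: ∅, {r}. int(A) = ⋃ = {r}
X∖A={p}, int(X∖A)={p}, hence cl(A)={r, q}
∂A: remove int from cl → {q}

int(A) = {r}
cl(A)  = {r, q}
∂A     = {q}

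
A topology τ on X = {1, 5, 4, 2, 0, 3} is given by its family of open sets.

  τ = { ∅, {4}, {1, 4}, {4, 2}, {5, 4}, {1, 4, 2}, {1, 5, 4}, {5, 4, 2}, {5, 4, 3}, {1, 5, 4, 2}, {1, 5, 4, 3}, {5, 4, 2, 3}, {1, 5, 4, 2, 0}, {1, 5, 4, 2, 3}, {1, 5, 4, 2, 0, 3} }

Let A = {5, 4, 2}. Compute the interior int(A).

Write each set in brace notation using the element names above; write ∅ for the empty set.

open subsets of A: ∅, {4}, {5, 4}, {4, 2}, {5, 4, 2}; so int(A) = {5, 4, 2}

{5, 4, 2}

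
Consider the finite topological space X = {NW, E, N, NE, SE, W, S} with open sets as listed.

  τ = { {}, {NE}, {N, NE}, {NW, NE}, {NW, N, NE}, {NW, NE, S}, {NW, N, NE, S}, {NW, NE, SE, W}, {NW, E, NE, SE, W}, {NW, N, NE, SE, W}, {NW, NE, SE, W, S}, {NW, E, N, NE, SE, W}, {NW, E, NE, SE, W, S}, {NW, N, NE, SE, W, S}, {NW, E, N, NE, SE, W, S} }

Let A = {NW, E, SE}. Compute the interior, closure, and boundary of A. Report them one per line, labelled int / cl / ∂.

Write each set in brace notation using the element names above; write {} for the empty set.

open subsets of A: {}; so int(A) = {}
closure: X∖int(X∖A) = X∖{N, NE} = {NW, E, SE, W, S}
∂A = {NW, E, SE, W, S} minus {} = {NW, E, SE, W, S}

int(A) = {}
cl(A)  = {NW, E, SE, W, S}
∂A     = {NW, E, SE, W, S}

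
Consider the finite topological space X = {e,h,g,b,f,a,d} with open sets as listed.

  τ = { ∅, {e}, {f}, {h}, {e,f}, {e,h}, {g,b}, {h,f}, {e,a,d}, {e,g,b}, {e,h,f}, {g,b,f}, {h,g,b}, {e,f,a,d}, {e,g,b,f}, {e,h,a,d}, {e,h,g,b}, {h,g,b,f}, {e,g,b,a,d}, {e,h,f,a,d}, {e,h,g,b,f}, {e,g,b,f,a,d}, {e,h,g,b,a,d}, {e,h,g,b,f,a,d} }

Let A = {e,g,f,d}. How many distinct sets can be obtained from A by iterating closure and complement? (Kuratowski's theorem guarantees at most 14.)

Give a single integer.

8

cl via duality: int({h,b,a}) = {h}, so X∖{h} = {e,g,b,f,a,d}
Write k for closure, c for complement:
  1. A     = {e,g,f,d}
  2. kA    = {e,g,b,f,a,d}
  3. cA    = {h,b,a}
  4. ckA   = {h}
  5. kcA   = {h,g,b,a,d}
  6. ckcA  = {e,f}
  7. kckcA = {e,f,a,d}
  8. ckckcA = {h,g,b}
applying k or c yields no new set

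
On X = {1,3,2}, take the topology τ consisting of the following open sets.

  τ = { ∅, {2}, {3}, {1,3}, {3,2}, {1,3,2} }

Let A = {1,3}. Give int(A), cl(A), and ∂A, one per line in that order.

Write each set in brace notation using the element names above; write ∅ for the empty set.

int(A) = {1,3}
cl(A)  = {1,3}
∂A     = ∅

opens ⊆ A: ∅, {3}, {1,3}; union → int = {1,3}
complement {2}; its interior {2}; cl(A) = X∖{2} = {1,3}
boundary = {1,3} ∖ {1,3} = ∅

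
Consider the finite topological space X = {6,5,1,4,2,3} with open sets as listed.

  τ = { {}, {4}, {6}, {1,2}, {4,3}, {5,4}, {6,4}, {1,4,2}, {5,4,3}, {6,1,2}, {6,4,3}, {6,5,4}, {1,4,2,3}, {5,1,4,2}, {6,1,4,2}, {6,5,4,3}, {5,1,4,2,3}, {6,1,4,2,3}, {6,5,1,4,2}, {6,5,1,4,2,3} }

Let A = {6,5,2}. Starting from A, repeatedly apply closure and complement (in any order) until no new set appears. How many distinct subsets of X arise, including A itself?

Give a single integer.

8

complement {1,4,3}; its interior {4,3}; cl(A) = X∖{4,3} = {6,5,1,2}
With k = closure, c = complement:
  1. A     = {6,5,2}
  2. kA    = {6,5,1,2}
  3. cA    = {1,4,3}
  4. ckA   = {4,3}
  5. kcA   = {5,1,4,2,3}
  6. kckA  = {5,4,3}
  7. ckcA  = {6}
  8. ckckA = {6,1,2}
k, c of each give nothing new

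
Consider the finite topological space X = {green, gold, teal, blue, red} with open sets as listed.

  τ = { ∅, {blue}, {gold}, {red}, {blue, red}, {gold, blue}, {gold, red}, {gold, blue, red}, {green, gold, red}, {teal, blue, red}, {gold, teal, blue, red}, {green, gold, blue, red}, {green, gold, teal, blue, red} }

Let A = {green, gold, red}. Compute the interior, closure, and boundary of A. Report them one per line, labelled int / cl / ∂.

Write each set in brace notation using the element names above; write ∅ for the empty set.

int(A) = {green, gold, red}
cl(A)  = {green, gold, teal, red}
∂A     = {teal}

U open, U⊆A: ∅, {red}, {gold}, {gold, red}, {green, gold, red}. int(A) = ⋃ = {green, gold, red}
X∖A={teal, blue}, int(X∖A)={blue}, hence cl(A)={green, gold, teal, red}
∂A: remove int from cl → {teal}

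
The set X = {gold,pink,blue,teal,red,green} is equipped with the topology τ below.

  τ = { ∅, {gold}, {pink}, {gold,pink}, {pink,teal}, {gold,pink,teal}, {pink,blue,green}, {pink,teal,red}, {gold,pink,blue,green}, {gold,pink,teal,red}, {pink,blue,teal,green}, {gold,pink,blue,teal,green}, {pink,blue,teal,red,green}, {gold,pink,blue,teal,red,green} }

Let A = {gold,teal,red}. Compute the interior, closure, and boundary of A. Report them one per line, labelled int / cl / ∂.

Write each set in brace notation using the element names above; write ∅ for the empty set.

interior: largest open inside A is {gold} (from ∅, {gold})
cl via duality: int({pink,blue,green}) = {pink,blue,green}, so X∖{pink,blue,green} = {gold,teal,red}
cl∖int = {teal,red}

int(A) = {gold}
cl(A)  = {gold,teal,red}
∂A     = {teal,red}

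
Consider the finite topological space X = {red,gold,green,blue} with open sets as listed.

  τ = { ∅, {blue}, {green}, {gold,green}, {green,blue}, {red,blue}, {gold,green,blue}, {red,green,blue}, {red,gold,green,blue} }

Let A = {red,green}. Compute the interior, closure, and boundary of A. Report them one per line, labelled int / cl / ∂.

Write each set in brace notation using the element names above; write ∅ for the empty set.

open subsets of A: ∅, {green}; so int(A) = {green}
closure: X∖int(X∖A) = X∖{blue} = {red,gold,green}
∂A = {red,gold,green} minus {green} = {red,gold}

int(A) = {green}
cl(A)  = {red,gold,green}
∂A     = {red,gold}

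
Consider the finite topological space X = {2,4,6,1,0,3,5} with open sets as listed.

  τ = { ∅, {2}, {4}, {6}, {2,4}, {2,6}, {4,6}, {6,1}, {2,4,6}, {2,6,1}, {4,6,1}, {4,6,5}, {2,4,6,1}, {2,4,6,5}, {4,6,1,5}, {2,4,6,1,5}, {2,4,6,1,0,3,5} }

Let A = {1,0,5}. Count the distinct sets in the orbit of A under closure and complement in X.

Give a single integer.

complement {2,4,6,3}; its interior {2,4,6}; cl(A) = X∖{2,4,6} = {1,0,3,5}
With k = closure, c = complement:
  1. A     = {1,0,5}
  2. kA    = {1,0,3,5}
  3. cA    = {2,4,6,3}
  4. ckA   = {2,4,6}
  5. kcA   = {2,4,6,1,0,3,5}
  6. ckcA  = ∅
k, c of each give nothing new

6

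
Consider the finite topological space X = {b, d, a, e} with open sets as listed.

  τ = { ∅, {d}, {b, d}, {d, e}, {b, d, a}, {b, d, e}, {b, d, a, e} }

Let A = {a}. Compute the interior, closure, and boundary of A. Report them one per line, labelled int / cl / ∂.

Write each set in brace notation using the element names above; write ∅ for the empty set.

int(A) = ∅
cl(A)  = {a}
∂A     = {a}

U open, U⊆A: ∅. int(A) = ⋃ = ∅
X∖A={b, d, e}, int(X∖A)={b, d, e}, hence cl(A)={a}
∂A: remove int from cl → {a}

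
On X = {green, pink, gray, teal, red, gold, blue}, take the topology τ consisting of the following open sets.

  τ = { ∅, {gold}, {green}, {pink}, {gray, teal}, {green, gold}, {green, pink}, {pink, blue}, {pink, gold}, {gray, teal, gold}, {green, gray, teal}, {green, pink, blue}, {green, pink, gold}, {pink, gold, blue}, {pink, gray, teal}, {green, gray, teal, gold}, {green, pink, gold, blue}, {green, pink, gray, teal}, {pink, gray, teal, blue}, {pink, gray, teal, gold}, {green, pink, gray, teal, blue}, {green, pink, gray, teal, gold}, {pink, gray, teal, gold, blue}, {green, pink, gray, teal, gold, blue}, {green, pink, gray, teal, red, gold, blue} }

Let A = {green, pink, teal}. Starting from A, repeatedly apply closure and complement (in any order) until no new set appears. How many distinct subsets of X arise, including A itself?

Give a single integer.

12

X∖A={gray, red, gold, blue}, int(X∖A)={gold}, hence cl(A)={green, pink, gray, teal, red, blue}
Orbit (k=closure, c=complement):
  1. A     = {green, pink, teal}
  2. kA    = {green, pink, gray, teal, red, blue}
  3. cA    = {gray, red, gold, blue}
  4. ckA   = {gold}
  5. kcA   = {gray, teal, red, gold, blue}
  6. kckA  = {red, gold}
  7. ckcA  = {green, pink}
  8. ckckA = {green, pink, gray, teal, blue}
  9. kckcA = {green, pink, red, blue}
  10. ckckcA = {gray, teal, gold}
  11. kckckcA = {gray, teal, red, gold}
  12. ckckckcA = {green, pink, blue}
(closed under both — stop)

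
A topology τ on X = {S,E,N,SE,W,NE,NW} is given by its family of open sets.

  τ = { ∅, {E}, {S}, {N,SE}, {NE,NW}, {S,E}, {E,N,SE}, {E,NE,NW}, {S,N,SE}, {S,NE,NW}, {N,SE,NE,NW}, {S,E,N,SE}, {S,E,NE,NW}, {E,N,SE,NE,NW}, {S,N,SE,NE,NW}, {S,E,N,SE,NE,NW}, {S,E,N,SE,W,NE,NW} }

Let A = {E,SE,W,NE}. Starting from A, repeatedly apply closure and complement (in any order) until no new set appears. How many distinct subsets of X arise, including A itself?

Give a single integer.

cl via duality: int({S,N,NW}) = {S}, so X∖{S} = {E,N,SE,W,NE,NW}
Write k for closure, c for complement:
  1. A     = {E,SE,W,NE}
  2. kA    = {E,N,SE,W,NE,NW}
  3. cA    = {S,N,NW}
  4. ckA   = {S}
  5. kcA   = {S,N,SE,W,NE,NW}
  6. kckA  = {S,W}
  7. ckcA  = {E}
  8. ckckA = {E,N,SE,NE,NW}
  9. kckcA = {E,W}
  10. ckckcA = {S,N,SE,NE,NW}
applying k or c yields no new set

10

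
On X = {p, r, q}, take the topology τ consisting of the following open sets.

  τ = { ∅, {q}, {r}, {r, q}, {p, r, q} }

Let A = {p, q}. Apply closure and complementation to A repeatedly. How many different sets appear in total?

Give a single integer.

4

complement {r}; its interior {r}; cl(A) = X∖{r} = {p, q}
With k = closure, c = complement:
  1. A     = {p, q}
  2. cA    = {r}
  3. kcA   = {p, r}
  4. ckcA  = {q}
k, c of each give nothing new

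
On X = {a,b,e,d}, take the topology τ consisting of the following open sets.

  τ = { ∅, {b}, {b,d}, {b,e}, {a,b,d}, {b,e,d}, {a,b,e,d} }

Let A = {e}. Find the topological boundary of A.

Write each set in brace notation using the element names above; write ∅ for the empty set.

interior: largest open inside A is ∅ (from ∅)
cl via duality: int({a,b,d}) = {a,b,d}, so X∖{a,b,d} = {e}
cl∖int = {e}

{e}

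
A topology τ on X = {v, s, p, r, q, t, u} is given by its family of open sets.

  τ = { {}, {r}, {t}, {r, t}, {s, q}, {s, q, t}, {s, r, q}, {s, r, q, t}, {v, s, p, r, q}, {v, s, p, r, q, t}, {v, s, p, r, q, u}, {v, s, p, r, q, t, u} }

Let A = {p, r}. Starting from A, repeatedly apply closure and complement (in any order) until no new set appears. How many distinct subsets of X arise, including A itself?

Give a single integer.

6

cl via duality: int({v, s, q, t, u}) = {s, q, t}, so X∖{s, q, t} = {v, p, r, u}
Write k for closure, c for complement:
  1. A     = {p, r}
  2. kA    = {v, p, r, u}
  3. cA    = {v, s, q, t, u}
  4. ckA   = {s, q, t}
  5. kcA   = {v, s, p, q, t, u}
  6. ckcA  = {r}
applying k or c yields no new set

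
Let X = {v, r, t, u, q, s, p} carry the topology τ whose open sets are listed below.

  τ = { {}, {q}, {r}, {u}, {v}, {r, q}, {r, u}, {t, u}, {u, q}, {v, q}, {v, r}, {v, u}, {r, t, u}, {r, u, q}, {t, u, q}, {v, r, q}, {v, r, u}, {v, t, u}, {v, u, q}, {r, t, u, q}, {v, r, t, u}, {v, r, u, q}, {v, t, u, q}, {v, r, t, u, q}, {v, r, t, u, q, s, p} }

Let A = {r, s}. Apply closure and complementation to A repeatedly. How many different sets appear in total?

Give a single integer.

closure: X∖int(X∖A) = X∖{v, t, u, q} = {r, s, p}
Let k=closure and c=complement:
  1. A     = {r, s}
  2. kA    = {r, s, p}
  3. cA    = {v, t, u, q, p}
  4. ckA   = {v, t, u, q}
  5. kcA   = {v, t, u, q, s, p}
  6. ckcA  = {r}
— saturated at 6

6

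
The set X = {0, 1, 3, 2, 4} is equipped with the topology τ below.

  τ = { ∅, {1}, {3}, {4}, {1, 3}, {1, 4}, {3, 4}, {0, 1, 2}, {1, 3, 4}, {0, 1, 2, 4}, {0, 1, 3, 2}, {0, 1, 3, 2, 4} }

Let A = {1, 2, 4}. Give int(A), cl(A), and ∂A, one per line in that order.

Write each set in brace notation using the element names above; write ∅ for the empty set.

int(A) = {1, 4}
cl(A)  = {0, 1, 2, 4}
∂A     = {0, 2}

open subsets of A: ∅, {4}, {1}, {1, 4}; so int(A) = {1, 4}
closure: X∖int(X∖A) = X∖{3} = {0, 1, 2, 4}
∂A = {0, 1, 2, 4} minus {1, 4} = {0, 2}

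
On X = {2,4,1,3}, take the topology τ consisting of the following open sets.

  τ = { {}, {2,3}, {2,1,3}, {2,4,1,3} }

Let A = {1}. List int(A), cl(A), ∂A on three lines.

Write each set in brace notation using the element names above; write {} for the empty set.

int(A) = {}
cl(A)  = {4,1}
∂A     = {4,1}

interior: largest open inside A is {} (from {})
cl via duality: int({2,4,3}) = {2,3}, so X∖{2,3} = {4,1}
cl∖int = {4,1}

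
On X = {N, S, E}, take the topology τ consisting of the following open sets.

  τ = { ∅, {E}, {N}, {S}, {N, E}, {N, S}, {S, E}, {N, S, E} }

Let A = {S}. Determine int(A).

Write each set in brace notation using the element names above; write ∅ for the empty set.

open subsets of A: ∅, {S}; so int(A) = {S}

{S}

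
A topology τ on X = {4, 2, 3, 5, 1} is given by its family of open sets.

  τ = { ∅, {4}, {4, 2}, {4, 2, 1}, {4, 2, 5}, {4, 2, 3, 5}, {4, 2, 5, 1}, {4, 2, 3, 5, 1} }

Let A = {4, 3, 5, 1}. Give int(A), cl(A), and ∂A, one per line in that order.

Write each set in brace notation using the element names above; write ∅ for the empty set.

int(A) = {4}
cl(A)  = {4, 2, 3, 5, 1}
∂A     = {2, 3, 5, 1}

open subsets of A: ∅, {4}; so int(A) = {4}
closure: X∖int(X∖A) = X∖∅ = {4, 2, 3, 5, 1}
∂A = {4, 2, 3, 5, 1} minus {4} = {2, 3, 5, 1}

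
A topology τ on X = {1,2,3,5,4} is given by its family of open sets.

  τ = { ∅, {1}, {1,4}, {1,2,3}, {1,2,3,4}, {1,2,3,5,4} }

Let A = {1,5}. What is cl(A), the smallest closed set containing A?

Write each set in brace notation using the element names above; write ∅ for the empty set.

cl via duality: int({2,3,4}) = ∅, so X∖∅ = {1,2,3,5,4}

{1,2,3,5,4}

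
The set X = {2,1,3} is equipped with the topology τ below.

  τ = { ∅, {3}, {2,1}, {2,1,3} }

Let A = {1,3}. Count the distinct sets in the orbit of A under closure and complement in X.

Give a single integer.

6

closure: X∖int(X∖A) = X∖∅ = {2,1,3}
Let k=closure and c=complement:
  1. A     = {1,3}
  2. kA    = {2,1,3}
  3. cA    = {2}
  4. ckA   = ∅
  5. kcA   = {2,1}
  6. ckcA  = {3}
— saturated at 6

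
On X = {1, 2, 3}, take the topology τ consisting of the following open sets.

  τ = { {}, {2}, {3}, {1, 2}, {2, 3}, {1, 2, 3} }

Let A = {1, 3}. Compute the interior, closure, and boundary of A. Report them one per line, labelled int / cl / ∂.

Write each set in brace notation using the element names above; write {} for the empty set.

U open, U⊆A: {}, {3}. int(A) = ⋃ = {3}
X∖A={2}, int(X∖A)={2}, hence cl(A)={1, 3}
∂A: remove int from cl → {1}

int(A) = {3}
cl(A)  = {1, 3}
∂A     = {1}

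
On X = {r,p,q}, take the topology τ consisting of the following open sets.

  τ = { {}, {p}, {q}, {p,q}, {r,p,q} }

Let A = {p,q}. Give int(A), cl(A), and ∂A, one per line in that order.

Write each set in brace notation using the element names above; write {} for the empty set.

int(A) = {p,q}
cl(A)  = {r,p,q}
∂A     = {r}

opens ⊆ A: {}, {q}, {p}, {p,q}; union → int = {p,q}
complement {r}; its interior {}; cl(A) = X∖{} = {r,p,q}
boundary = {r,p,q} ∖ {p,q} = {r}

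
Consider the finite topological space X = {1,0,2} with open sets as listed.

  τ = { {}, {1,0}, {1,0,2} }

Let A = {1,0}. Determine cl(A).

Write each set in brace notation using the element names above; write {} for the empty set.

X∖A={2}, int(X∖A)={}, hence cl(A)={1,0,2}

{1,0,2}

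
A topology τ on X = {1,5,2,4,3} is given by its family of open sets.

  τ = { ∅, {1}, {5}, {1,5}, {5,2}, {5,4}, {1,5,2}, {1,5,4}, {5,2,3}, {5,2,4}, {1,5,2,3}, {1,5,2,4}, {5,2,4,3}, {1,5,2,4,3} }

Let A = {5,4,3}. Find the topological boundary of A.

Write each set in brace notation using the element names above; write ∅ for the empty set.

U open, U⊆A: ∅, {5}, {5,4}. int(A) = ⋃ = {5,4}
X∖A={1,2}, int(X∖A)={1}, hence cl(A)={5,2,4,3}
∂A: remove int from cl → {2,3}

{2,3}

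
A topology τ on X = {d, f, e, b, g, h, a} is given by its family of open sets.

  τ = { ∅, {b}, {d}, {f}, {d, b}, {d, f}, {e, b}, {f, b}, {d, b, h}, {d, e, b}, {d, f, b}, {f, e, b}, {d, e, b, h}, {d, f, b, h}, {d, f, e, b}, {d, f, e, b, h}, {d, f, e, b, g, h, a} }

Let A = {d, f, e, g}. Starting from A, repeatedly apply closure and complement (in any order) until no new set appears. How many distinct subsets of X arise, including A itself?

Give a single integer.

complement {b, h, a}; its interior {b}; cl(A) = X∖{b} = {d, f, e, g, h, a}
With k = closure, c = complement:
  1. A     = {d, f, e, g}
  2. kA    = {d, f, e, g, h, a}
  3. cA    = {b, h, a}
  4. ckA   = {b}
  5. kcA   = {e, b, g, h, a}
  6. ckcA  = {d, f}
  7. kckcA = {d, f, g, h, a}
  8. ckckcA = {e, b}
k, c of each give nothing new

8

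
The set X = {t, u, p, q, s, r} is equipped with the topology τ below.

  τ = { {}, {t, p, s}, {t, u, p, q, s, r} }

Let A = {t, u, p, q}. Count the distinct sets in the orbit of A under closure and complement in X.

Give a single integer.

closure: X∖int(X∖A) = X∖{} = {t, u, p, q, s, r}
Let k=closure and c=complement:
  1. A     = {t, u, p, q}
  2. kA    = {t, u, p, q, s, r}
  3. cA    = {s, r}
  4. ckA   = {}
— saturated at 4

4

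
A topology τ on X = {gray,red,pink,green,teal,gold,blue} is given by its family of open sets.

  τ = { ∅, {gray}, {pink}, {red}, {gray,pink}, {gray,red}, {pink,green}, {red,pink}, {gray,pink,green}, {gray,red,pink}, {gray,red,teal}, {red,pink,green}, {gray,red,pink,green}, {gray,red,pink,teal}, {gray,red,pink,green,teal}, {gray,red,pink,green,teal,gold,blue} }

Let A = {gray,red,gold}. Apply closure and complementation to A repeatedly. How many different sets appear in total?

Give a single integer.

closure: X∖int(X∖A) = X∖{pink,green} = {gray,red,teal,gold,blue}
Let k=closure and c=complement:
  1. A     = {gray,red,gold}
  2. kA    = {gray,red,teal,gold,blue}
  3. cA    = {pink,green,teal,blue}
  4. ckA   = {pink,green}
  5. kcA   = {pink,green,teal,gold,blue}
  6. kckA  = {pink,green,gold,blue}
  7. ckcA  = {gray,red}
  8. ckckA = {gray,red,teal}
— saturated at 8

8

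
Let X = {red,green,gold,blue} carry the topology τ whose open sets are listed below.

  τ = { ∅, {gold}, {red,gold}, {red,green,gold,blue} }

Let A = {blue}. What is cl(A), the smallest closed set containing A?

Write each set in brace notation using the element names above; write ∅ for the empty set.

{green,blue}

cl via duality: int({red,green,gold}) = {red,gold}, so X∖{red,gold} = {green,blue}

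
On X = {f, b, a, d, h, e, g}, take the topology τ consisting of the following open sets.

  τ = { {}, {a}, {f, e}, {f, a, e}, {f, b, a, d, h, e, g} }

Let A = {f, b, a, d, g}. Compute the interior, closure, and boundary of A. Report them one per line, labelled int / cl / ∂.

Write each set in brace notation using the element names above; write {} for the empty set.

open subsets of A: {}, {a}; so int(A) = {a}
closure: X∖int(X∖A) = X∖{} = {f, b, a, d, h, e, g}
∂A = {f, b, a, d, h, e, g} minus {a} = {f, b, d, h, e, g}

int(A) = {a}
cl(A)  = {f, b, a, d, h, e, g}
∂A     = {f, b, d, h, e, g}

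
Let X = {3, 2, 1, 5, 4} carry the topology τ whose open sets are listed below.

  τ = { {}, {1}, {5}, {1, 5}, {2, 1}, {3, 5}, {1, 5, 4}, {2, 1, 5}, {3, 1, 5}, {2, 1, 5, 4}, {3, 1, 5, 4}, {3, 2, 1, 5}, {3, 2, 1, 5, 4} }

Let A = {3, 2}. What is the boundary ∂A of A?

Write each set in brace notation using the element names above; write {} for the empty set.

open subsets of A: {}; so int(A) = {}
closure: X∖int(X∖A) = X∖{1, 5, 4} = {3, 2}
∂A = {3, 2} minus {} = {3, 2}

{3, 2}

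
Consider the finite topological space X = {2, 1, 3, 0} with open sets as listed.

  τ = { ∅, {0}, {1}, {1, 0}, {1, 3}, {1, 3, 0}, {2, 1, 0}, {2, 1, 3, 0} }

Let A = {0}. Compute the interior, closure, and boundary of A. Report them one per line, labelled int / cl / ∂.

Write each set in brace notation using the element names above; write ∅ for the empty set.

U open, U⊆A: ∅, {0}. int(A) = ⋃ = {0}
X∖A={2, 1, 3}, int(X∖A)={1, 3}, hence cl(A)={2, 0}
∂A: remove int from cl → {2}

int(A) = {0}
cl(A)  = {2, 0}
∂A     = {2}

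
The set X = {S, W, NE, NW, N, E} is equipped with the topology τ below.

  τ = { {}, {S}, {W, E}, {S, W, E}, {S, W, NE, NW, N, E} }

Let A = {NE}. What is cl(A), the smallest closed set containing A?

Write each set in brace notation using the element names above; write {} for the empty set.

cl via duality: int({S, W, NW, N, E}) = {S, W, E}, so X∖{S, W, E} = {NE, NW, N}

{NE, NW, N}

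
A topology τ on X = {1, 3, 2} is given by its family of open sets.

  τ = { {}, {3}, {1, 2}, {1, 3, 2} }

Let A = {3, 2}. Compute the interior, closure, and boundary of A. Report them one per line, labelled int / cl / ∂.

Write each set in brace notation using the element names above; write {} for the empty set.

int(A) = {3}
cl(A)  = {1, 3, 2}
∂A     = {1, 2}

interior: largest open inside A is {3} (from {}, {3})
cl via duality: int({1}) = {}, so X∖{} = {1, 3, 2}
cl∖int = {1, 2}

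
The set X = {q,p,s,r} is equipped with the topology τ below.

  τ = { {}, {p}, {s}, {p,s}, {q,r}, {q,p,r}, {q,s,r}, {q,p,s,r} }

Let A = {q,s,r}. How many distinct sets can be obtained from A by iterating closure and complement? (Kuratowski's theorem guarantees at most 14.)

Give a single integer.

X∖A={p}, int(X∖A)={p}, hence cl(A)={q,s,r}
Orbit (k=closure, c=complement):
  1. A     = {q,s,r}
  2. cA    = {p}
(closed under both — stop)

2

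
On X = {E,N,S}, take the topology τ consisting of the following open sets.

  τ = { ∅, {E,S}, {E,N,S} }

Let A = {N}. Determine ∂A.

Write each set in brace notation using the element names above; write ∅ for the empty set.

U open, U⊆A: ∅. int(A) = ⋃ = ∅
X∖A={E,S}, int(X∖A)={E,S}, hence cl(A)={N}
∂A: remove int from cl → {N}

{N}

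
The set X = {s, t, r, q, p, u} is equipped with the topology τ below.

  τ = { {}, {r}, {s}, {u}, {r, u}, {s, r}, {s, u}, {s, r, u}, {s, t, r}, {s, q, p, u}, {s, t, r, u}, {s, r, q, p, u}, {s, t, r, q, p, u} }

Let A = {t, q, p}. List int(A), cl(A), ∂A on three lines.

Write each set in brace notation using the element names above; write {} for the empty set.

int(A) = {}
cl(A)  = {t, q, p}
∂A     = {t, q, p}

interior: largest open inside A is {} (from {})
cl via duality: int({s, r, u}) = {s, r, u}, so X∖{s, r, u} = {t, q, p}
cl∖int = {t, q, p}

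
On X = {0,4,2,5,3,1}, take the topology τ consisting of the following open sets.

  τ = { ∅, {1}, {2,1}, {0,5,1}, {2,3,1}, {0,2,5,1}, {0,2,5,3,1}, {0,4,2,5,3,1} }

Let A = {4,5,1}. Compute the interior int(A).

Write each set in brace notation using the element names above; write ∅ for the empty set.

opens ⊆ A: ∅, {1}; union → int = {1}

{1}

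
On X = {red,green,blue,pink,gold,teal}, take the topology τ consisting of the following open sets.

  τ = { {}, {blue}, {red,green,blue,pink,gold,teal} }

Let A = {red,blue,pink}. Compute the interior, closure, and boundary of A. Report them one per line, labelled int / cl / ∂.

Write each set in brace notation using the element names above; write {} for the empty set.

open subsets of A: {}, {blue}; so int(A) = {blue}
closure: X∖int(X∖A) = X∖{} = {red,green,blue,pink,gold,teal}
∂A = {red,green,blue,pink,gold,teal} minus {blue} = {red,green,pink,gold,teal}

int(A) = {blue}
cl(A)  = {red,green,blue,pink,gold,teal}
∂A     = {red,green,pink,gold,teal}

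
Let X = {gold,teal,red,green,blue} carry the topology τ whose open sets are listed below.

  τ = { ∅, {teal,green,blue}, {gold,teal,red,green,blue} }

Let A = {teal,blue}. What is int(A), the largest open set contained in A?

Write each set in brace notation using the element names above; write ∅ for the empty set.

∅

opens ⊆ A: ∅; union → int = ∅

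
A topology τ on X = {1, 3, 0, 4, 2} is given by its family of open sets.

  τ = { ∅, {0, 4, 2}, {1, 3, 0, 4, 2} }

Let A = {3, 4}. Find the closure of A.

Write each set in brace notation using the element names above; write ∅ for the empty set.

closure: X∖int(X∖A) = X∖∅ = {1, 3, 0, 4, 2}

{1, 3, 0, 4, 2}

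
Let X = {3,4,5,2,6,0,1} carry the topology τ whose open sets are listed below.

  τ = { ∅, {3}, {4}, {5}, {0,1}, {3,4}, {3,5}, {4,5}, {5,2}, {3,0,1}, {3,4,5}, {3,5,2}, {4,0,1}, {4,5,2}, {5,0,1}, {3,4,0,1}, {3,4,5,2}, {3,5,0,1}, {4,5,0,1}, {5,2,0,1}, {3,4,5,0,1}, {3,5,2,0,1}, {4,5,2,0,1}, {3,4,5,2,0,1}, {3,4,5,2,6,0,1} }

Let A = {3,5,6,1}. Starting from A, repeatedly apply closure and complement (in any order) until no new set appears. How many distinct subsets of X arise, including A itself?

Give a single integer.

12

X∖A={4,2,0}, int(X∖A)={4}, hence cl(A)={3,5,2,6,0,1}
Orbit (k=closure, c=complement):
  1. A     = {3,5,6,1}
  2. kA    = {3,5,2,6,0,1}
  3. cA    = {4,2,0}
  4. ckA   = {4}
  5. kcA   = {4,2,6,0,1}
  6. kckA  = {4,6}
  7. ckcA  = {3,5}
  8. ckckA = {3,5,2,0,1}
  9. kckcA = {3,5,2,6}
  10. ckckcA = {4,0,1}
  11. kckckcA = {4,6,0,1}
  12. ckckckcA = {3,5,2}
(closed under both — stop)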